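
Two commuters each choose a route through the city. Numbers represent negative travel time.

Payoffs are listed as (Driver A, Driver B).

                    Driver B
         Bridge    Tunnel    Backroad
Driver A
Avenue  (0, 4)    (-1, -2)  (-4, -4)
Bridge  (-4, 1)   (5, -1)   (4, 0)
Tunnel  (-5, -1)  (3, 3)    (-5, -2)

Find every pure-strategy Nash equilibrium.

The unique pure-strategy Nash equilibrium is (Avenue, Bridge).

Mark each player's best response to every combination of opponents' strategies; a profile where every player is best-responding is a pure Nash equilibrium.
Driver A against Bridge: payoffs 0, -4, -5 → best response Avenue.
Driver A against Tunnel: payoffs -1, 5, 3 → best response Bridge.
Driver A against Backroad: payoffs -4, 4, -5 → best response Bridge.
Driver B against Avenue: payoffs 4, -2, -4 → best response Bridge.
Driver B against Bridge: payoffs 1, -1, 0 → best response Bridge.
Driver B against Tunnel: payoffs -1, 3, -2 → best response Tunnel.
Mutual best responses: (Avenue, Bridge).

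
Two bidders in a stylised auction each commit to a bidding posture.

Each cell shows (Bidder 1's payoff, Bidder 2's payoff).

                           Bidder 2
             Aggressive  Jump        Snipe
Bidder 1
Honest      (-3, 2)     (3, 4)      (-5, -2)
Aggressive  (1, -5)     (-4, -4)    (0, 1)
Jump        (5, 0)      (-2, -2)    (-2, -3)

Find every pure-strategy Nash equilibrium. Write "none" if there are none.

Bidder 1 against Aggressive: payoffs -3, 1, 5 → best response Jump.
Bidder 1 against Jump: payoffs 3, -4, -2 → best response Honest.
Bidder 1 against Snipe: payoffs -5, 0, -2 → best response Aggressive.
Bidder 2 against Honest: payoffs 2, 4, -2 → best response Jump.
Bidder 2 against Aggressive: payoffs -5, -4, 1 → best response Snipe.
Bidder 2 against Jump: payoffs 0, -2, -3 → best response Aggressive.
Mutual best responses: (Honest, Jump); (Aggressive, Snipe); (Jump, Aggressive).

(Honest, Jump) and (Aggressive, Snipe) and (Jump, Aggressive)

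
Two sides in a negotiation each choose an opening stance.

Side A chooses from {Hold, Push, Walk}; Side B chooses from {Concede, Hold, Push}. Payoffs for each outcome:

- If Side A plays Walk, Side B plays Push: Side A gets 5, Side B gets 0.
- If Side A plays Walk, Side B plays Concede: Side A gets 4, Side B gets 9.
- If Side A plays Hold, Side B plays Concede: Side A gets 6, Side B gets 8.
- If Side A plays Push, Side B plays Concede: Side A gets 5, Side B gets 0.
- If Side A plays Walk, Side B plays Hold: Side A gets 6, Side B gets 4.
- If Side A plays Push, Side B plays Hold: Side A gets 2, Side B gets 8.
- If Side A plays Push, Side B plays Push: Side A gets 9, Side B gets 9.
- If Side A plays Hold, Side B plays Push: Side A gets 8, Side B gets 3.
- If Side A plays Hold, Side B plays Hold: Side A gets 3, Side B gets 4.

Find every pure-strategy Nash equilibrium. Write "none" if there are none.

Pure-strategy Nash equilibria: (Hold, Concede); (Push, Push)

(Hold, Concede): Side A gets 6, best alternative 5; Side B gets 8, best alternative 4. No profitable deviation — NE.
(Hold, Hold): Side A can switch to Walk (3 → 6). Not NE.
(Hold, Push): Side A can switch to Push (8 → 9). Not NE.
(Push, Concede): Side A can switch to Hold (5 → 6). Not NE.
(Push, Hold): Side A can switch to Hold (2 → 3). Not NE.
(Push, Push): Side A gets 9, best alternative 8; Side B gets 9, best alternative 8. No profitable deviation — NE.
(Walk, Concede): Side A can switch to Hold (4 → 6). Not NE.
(Walk, Hold): Side B can switch to Concede (4 → 9). Not NE.
(The remaining 1 profile has a profitable deviation by the same check.)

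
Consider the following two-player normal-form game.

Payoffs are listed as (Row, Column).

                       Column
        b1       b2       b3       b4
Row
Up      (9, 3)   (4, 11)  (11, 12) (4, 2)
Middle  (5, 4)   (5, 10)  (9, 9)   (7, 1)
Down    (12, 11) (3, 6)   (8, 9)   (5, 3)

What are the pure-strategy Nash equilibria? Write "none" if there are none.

(Up, b1): Row can switch to Down (9 → 12). Not NE.
(Up, b2): Row can switch to Middle (4 → 5). Not NE.
(Up, b3): Row gets 11, best alternative 9; Column gets 12, best alternative 11. No profitable deviation — NE.
(Up, b4): Row can switch to Middle (4 → 7). Not NE.
(Middle, b1): Row can switch to Up (5 → 9). Not NE.
(Middle, b2): Row gets 5, best alternative 4; Column gets 10, best alternative 9. No profitable deviation — NE.
(Middle, b3): Row can switch to Up (9 → 11). Not NE.
(Middle, b4): Column can switch to b1 (1 → 4). Not NE.
(Down, b1): Row gets 12, best alternative 9; Column gets 11, best alternative 9. No profitable deviation — NE.
(Down, b2): Row can switch to Up (3 → 4). Not NE.
(Down, b3): Row can switch to Up (8 → 11). Not NE.
(The remaining 1 profile has a profitable deviation by the same check.)

The pure Nash equilibria are (Up, b3) and (Middle, b2) and (Down, b1).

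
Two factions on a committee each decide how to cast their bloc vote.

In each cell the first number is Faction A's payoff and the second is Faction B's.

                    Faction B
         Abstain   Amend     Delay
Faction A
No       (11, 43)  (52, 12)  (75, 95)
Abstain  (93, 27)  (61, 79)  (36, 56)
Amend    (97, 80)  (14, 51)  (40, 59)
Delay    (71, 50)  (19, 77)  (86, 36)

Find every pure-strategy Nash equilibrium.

Faction A against Abstain: payoffs 11, 93, 97, 71 → best response Amend.
Faction A against Amend: payoffs 52, 61, 14, 19 → best response Abstain.
Faction A against Delay: payoffs 75, 36, 40, 86 → best response Delay.
Faction B against No: payoffs 43, 12, 95 → best response Delay.
Faction B against Abstain: payoffs 27, 79, 56 → best response Amend.
Faction B against Amend: payoffs 80, 51, 59 → best response Abstain.
Faction B against Delay: payoffs 50, 77, 36 → best response Amend.
Mutual best responses: (Abstain, Amend); (Amend, Abstain).

Pure-strategy Nash equilibria: (Abstain, Amend); (Amend, Abstain)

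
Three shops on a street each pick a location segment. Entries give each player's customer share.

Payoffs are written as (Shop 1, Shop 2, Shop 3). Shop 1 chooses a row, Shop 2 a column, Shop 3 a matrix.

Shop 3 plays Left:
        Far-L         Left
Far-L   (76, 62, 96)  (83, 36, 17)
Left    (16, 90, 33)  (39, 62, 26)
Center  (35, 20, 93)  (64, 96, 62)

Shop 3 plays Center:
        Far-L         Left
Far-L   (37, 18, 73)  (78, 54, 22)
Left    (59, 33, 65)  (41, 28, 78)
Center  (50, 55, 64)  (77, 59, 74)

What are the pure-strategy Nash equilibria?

(Far-L, Far-L, Left) and (Far-L, Left, Center) and (Left, Far-L, Center)

Shop 1 against (Far-L, Left): payoffs 76, 16, 35 → best response Far-L.
Shop 1 against (Far-L, Center): payoffs 37, 59, 50 → best response Left.
Shop 1 against (Left, Left): payoffs 83, 39, 64 → best response Far-L.
Shop 1 against (Left, Center): payoffs 78, 41, 77 → best response Far-L.
Shop 2 against (Far-L, Left): payoffs 62, 36 → best response Far-L.
Shop 2 against (Far-L, Center): payoffs 18, 54 → best response Left.
Shop 2 against (Left, Left): payoffs 90, 62 → best response Far-L.
Shop 2 against (Left, Center): payoffs 33, 28 → best response Far-L.
Shop 2 against (Center, Left): payoffs 20, 96 → best response Left.
Shop 2 against (Center, Center): payoffs 55, 59 → best response Left.
Shop 3 against (Far-L, Far-L): payoffs 96, 73 → best response Left.
Shop 3 against (Far-L, Left): payoffs 17, 22 → best response Center.
Shop 3 against (Left, Far-L): payoffs 33, 65 → best response Center.
Shop 3 against (Left, Left): payoffs 26, 78 → best response Center.
Shop 3 against (Center, Far-L): payoffs 93, 64 → best response Left.
Shop 3 against (Center, Left): payoffs 62, 74 → best response Center.
Mutual best responses: (Far-L, Far-L, Left); (Far-L, Left, Center); (Left, Far-L, Center).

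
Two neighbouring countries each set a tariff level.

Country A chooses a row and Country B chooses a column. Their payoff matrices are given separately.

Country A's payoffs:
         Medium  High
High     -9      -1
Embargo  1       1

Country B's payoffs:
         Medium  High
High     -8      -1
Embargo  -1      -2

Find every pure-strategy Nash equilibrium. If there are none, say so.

(Embargo, Medium)

Country A against Medium: payoffs -9, 1 → best response Embargo.
Country A against High: payoffs -1, 1 → best response Embargo.
Country B against High: payoffs -8, -1 → best response High.
Country B against Embargo: payoffs -1, -2 → best response Medium.
Mutual best responses: (Embargo, Medium).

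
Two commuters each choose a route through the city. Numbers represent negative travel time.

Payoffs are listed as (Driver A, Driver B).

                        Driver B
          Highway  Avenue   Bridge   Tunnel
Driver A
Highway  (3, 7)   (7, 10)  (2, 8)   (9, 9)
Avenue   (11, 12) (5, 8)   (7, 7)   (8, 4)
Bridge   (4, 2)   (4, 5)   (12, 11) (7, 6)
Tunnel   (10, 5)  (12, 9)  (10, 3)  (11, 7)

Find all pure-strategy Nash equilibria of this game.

(Highway, Highway): Driver A can switch to Avenue (3 → 11). Not NE.
(Highway, Avenue): Driver A can switch to Tunnel (7 → 12). Not NE.
(Highway, Bridge): Driver A can switch to Avenue (2 → 7). Not NE.
(Highway, Tunnel): Driver A can switch to Tunnel (9 → 11). Not NE.
(Avenue, Highway): Driver A gets 11, best alternative 10; Driver B gets 12, best alternative 8. No profitable deviation — NE.
(Avenue, Avenue): Driver A can switch to Highway (5 → 7). Not NE.
(Avenue, Bridge): Driver A can switch to Bridge (7 → 12). Not NE.
(Avenue, Tunnel): Driver A can switch to Highway (8 → 9). Not NE.
(Bridge, Highway): Driver A can switch to Avenue (4 → 11). Not NE.
(Bridge, Avenue): Driver A can switch to Highway (4 → 7). Not NE.
(Bridge, Bridge): Driver A gets 12, best alternative 10; Driver B gets 11, best alternative 6. No profitable deviation — NE.
(Bridge, Tunnel): Driver A can switch to Highway (7 → 9). Not NE.
(Tunnel, Highway): Driver A can switch to Avenue (10 → 11). Not NE.
(Tunnel, Avenue): Driver A gets 12, best alternative 7; Driver B gets 9, best alternative 7. No profitable deviation — NE.
(Tunnel, Bridge): Driver A can switch to Bridge (10 → 12). Not NE.
(The remaining 1 profile has a profitable deviation by the same check.)

The pure Nash equilibria are (Avenue, Highway); (Bridge, Bridge); (Tunnel, Avenue).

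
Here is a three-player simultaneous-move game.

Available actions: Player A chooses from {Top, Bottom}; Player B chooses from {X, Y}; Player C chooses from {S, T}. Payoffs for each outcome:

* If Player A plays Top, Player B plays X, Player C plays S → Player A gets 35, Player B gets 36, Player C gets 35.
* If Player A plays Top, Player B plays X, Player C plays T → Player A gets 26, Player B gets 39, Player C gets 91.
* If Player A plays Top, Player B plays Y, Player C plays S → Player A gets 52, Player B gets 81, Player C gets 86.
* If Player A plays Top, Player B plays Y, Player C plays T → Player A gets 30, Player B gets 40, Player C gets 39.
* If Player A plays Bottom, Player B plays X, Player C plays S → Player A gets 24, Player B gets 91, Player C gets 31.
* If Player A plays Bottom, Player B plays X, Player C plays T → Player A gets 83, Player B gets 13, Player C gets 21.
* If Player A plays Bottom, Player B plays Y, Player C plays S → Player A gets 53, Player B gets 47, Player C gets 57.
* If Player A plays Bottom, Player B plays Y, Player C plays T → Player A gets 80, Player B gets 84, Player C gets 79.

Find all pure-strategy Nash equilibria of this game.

Mark each player's best response to every combination of opponents' strategies; a profile where every player is best-responding is a pure Nash equilibrium.
Player A against (X, S): payoffs 35, 24 → best response Top.
Player A against (X, T): payoffs 26, 83 → best response Bottom.
Player A against (Y, S): payoffs 52, 53 → best response Bottom.
Player A against (Y, T): payoffs 30, 80 → best response Bottom.
Player B against (Top, S): payoffs 36, 81 → best response Y.
Player B against (Top, T): payoffs 39, 40 → best response Y.
Player B against (Bottom, S): payoffs 91, 47 → best response X.
Player B against (Bottom, T): payoffs 13, 84 → best response Y.
Player C against (Top, X): payoffs 35, 91 → best response T.
Player C against (Top, Y): payoffs 86, 39 → best response S.
Player C against (Bottom, X): payoffs 31, 21 → best response S.
Player C against (Bottom, Y): payoffs 57, 79 → best response T.
Mutual best responses: (Bottom, Y, T).

Pure NE: (Bottom, Y, T)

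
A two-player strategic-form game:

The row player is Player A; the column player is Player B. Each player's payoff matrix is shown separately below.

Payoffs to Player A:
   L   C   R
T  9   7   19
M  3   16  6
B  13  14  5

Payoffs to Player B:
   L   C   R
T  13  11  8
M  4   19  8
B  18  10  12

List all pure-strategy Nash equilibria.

For each player, find the best response to each opponent profile; mutual best responses are the pure NE.
Player A against L: payoffs 9, 3, 13 → best response B.
Player A against C: payoffs 7, 16, 14 → best response M.
Player A against R: payoffs 19, 6, 5 → best response T.
Player B against T: payoffs 13, 11, 8 → best response L.
Player B against M: payoffs 4, 19, 8 → best response C.
Player B against B: payoffs 18, 10, 12 → best response L.
Mutual best responses: (M, C); (B, L).

Pure-strategy Nash equilibria: (M, C) and (B, L)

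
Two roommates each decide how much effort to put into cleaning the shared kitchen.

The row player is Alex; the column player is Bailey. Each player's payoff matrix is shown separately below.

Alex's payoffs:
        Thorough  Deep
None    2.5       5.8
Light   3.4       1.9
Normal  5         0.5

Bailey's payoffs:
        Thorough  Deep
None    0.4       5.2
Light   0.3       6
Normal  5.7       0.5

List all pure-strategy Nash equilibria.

The pure Nash equilibria are (None, Deep) and (Normal, Thorough).

Alex against Thorough: payoffs 2.5, 3.4, 5 → best response Normal.
Alex against Deep: payoffs 5.8, 1.9, 0.5 → best response None.
Bailey against None: payoffs 0.4, 5.2 → best response Deep.
Bailey against Light: payoffs 0.3, 6 → best response Deep.
Bailey against Normal: payoffs 5.7, 0.5 → best response Thorough.
Mutual best responses: (None, Deep); (Normal, Thorough).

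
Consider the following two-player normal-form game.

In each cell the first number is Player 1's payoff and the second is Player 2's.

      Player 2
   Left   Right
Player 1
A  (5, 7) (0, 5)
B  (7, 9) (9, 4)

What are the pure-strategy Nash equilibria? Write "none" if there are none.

(B, Left)

Player 1 against Left: payoffs 5, 7 → best response B.
Player 1 against Right: payoffs 0, 9 → best response B.
Player 2 against A: payoffs 7, 5 → best response Left.
Player 2 against B: payoffs 9, 4 → best response Left.
Mutual best responses: (B, Left).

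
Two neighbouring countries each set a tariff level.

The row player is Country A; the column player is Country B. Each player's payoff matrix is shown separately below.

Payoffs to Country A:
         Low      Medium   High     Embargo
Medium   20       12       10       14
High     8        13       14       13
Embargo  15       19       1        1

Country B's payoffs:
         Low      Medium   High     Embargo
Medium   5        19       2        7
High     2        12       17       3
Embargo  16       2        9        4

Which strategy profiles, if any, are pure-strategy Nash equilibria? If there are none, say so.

Pure NE: (High, High)

Country A against Low: payoffs 20, 8, 15 → best response Medium.
Country A against Medium: payoffs 12, 13, 19 → best response Embargo.
Country A against High: payoffs 10, 14, 1 → best response High.
Country A against Embargo: payoffs 14, 13, 1 → best response Medium.
Country B against Medium: payoffs 5, 19, 2, 7 → best response Medium.
Country B against High: payoffs 2, 12, 17, 3 → best response High.
Country B against Embargo: payoffs 16, 2, 9, 4 → best response Low.
Mutual best responses: (High, High).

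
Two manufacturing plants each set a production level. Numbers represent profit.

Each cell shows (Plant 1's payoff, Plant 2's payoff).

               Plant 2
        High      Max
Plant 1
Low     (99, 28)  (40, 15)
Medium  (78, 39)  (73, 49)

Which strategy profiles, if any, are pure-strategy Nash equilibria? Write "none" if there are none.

Pure-strategy Nash equilibria: (Low, High), (Medium, Max)

Plant 1 against High: payoffs 99, 78 → best response Low.
Plant 1 against Max: payoffs 40, 73 → best response Medium.
Plant 2 against Low: payoffs 28, 15 → best response High.
Plant 2 against Medium: payoffs 39, 49 → best response Max.
Mutual best responses: (Low, High); (Medium, Max).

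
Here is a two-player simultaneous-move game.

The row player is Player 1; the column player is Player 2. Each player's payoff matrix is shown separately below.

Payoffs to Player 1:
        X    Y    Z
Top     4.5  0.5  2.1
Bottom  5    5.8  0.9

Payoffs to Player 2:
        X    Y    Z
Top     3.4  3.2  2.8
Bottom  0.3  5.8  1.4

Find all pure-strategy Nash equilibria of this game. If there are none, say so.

Pure NE: (Bottom, Y)

(Top, X): Player 1 can switch to Bottom (4.5 → 5). Not NE.
(Top, Y): Player 1 can switch to Bottom (0.5 → 5.8). Not NE.
(Top, Z): Player 2 can switch to X (2.8 → 3.4). Not NE.
(Bottom, X): Player 2 can switch to Y (0.3 → 5.8). Not NE.
(Bottom, Y): Player 1 gets 5.8, best alternative 0.5; Player 2 gets 5.8, best alternative 1.4. No profitable deviation — NE.
(Bottom, Z): Player 1 can switch to Top (0.9 → 2.1). Not NE.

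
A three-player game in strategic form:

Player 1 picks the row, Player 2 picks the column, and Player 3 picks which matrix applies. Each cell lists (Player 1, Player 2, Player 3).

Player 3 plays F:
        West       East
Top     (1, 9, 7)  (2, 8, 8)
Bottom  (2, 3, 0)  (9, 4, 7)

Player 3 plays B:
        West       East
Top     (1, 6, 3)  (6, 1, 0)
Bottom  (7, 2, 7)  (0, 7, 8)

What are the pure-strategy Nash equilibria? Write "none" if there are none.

No pure-strategy Nash equilibrium.

Player 1 against (West, F): payoffs 1, 2 → best response Bottom.
Player 1 against (West, B): payoffs 1, 7 → best response Bottom.
Player 1 against (East, F): payoffs 2, 9 → best response Bottom.
Player 1 against (East, B): payoffs 6, 0 → best response Top.
Player 2 against (Top, F): payoffs 9, 8 → best response West.
Player 2 against (Top, B): payoffs 6, 1 → best response West.
Player 2 against (Bottom, F): payoffs 3, 4 → best response East.
Player 2 against (Bottom, B): payoffs 2, 7 → best response East.
Player 3 against (Top, West): payoffs 7, 3 → best response F.
Player 3 against (Top, East): payoffs 8, 0 → best response F.
Player 3 against (Bottom, West): payoffs 0, 7 → best response B.
Player 3 against (Bottom, East): payoffs 7, 8 → best response B.
No profile is a mutual best response for all players.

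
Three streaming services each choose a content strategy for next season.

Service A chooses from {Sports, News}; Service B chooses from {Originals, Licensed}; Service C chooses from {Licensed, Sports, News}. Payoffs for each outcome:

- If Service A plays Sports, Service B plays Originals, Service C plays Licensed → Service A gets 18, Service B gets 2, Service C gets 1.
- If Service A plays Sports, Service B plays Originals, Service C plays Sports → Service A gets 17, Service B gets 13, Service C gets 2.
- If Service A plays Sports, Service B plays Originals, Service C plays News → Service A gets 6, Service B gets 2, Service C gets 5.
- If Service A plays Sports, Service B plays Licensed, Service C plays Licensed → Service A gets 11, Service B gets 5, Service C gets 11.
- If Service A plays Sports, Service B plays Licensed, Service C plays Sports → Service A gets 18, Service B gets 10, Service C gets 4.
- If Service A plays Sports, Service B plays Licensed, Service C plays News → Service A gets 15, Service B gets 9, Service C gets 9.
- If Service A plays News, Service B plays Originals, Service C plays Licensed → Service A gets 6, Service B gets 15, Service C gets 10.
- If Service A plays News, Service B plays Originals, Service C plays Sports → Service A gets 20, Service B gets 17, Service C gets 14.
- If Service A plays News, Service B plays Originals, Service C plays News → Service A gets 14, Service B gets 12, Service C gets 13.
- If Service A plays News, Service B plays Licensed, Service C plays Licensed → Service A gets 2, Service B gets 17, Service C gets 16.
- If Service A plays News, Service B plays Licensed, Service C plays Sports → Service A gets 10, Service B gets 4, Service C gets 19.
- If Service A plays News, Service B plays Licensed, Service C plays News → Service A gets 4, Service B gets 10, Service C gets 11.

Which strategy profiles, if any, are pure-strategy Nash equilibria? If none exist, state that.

Pure-strategy Nash equilibria: (Sports, Licensed, Licensed); (News, Originals, Sports)

Service A against (Originals, Licensed): payoffs 18, 6 → best response Sports.
Service A against (Originals, Sports): payoffs 17, 20 → best response News.
Service A against (Originals, News): payoffs 6, 14 → best response News.
Service A against (Licensed, Licensed): payoffs 11, 2 → best response Sports.
Service A against (Licensed, Sports): payoffs 18, 10 → best response Sports.
Service A against (Licensed, News): payoffs 15, 4 → best response Sports.
Service B against (Sports, Licensed): payoffs 2, 5 → best response Licensed.
Service B against (Sports, Sports): payoffs 13, 10 → best response Originals.
Service B against (Sports, News): payoffs 2, 9 → best response Licensed.
Service B against (News, Licensed): payoffs 15, 17 → best response Licensed.
Service B against (News, Sports): payoffs 17, 4 → best response Originals.
Service B against (News, News): payoffs 12, 10 → best response Originals.
Service C against (Sports, Originals): payoffs 1, 2, 5 → best response News.
Service C against (Sports, Licensed): payoffs 11, 4, 9 → best response Licensed.
Service C against (News, Originals): payoffs 10, 14, 13 → best response Sports.
Service C against (News, Licensed): payoffs 16, 19, 11 → best response Sports.
Mutual best responses: (Sports, Licensed, Licensed); (News, Originals, Sports).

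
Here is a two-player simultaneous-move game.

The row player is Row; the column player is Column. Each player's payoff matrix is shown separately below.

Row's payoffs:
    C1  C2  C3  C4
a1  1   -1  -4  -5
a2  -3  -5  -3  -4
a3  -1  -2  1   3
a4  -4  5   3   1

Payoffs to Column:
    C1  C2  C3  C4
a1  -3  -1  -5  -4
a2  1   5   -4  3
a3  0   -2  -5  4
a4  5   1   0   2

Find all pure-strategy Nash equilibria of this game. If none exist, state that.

(a3, C4)

(a1, C1): Column can switch to C2 (-3 → -1). Not NE.
(a1, C2): Row can switch to a4 (-1 → 5). Not NE.
(a1, C3): Row can switch to a2 (-4 → -3). Not NE.
(a1, C4): Row can switch to a2 (-5 → -4). Not NE.
(a2, C1): Row can switch to a1 (-3 → 1). Not NE.
(a2, C2): Row can switch to a1 (-5 → -1). Not NE.
(a3, C4): Row gets 3, best alternative 1; Column gets 4, best alternative 0. No profitable deviation — NE.
(The remaining 9 profiles each have a profitable deviation by the same check.)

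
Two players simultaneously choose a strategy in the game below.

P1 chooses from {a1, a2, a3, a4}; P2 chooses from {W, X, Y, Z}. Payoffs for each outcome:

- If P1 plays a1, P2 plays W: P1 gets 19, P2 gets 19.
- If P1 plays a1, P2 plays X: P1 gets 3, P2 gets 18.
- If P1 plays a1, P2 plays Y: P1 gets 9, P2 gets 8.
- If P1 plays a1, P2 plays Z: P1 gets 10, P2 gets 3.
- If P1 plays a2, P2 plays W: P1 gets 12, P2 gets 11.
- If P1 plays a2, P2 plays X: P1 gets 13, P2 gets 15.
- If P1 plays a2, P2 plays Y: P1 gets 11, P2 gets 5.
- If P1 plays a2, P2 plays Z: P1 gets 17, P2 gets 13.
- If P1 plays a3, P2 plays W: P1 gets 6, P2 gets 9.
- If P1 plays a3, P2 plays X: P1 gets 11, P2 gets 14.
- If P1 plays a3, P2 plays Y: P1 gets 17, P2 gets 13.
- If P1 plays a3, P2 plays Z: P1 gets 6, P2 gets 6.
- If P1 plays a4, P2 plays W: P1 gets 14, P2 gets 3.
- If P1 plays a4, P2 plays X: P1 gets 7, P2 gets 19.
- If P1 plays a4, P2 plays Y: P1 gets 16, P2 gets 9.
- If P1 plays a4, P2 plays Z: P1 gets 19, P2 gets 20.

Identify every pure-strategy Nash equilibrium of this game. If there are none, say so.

(a1, W), (a2, X), (a4, Z)

For each player, find the best response to each opponent profile; mutual best responses are the pure NE.
P1 against W: payoffs 19, 12, 6, 14 → best response a1.
P1 against X: payoffs 3, 13, 11, 7 → best response a2.
P1 against Y: payoffs 9, 11, 17, 16 → best response a3.
P1 against Z: payoffs 10, 17, 6, 19 → best response a4.
P2 against a1: payoffs 19, 18, 8, 3 → best response W.
P2 against a2: payoffs 11, 15, 5, 13 → best response X.
P2 against a3: payoffs 9, 14, 13, 6 → best response X.
P2 against a4: payoffs 3, 19, 9, 20 → best response Z.
Mutual best responses: (a1, W); (a2, X); (a4, Z).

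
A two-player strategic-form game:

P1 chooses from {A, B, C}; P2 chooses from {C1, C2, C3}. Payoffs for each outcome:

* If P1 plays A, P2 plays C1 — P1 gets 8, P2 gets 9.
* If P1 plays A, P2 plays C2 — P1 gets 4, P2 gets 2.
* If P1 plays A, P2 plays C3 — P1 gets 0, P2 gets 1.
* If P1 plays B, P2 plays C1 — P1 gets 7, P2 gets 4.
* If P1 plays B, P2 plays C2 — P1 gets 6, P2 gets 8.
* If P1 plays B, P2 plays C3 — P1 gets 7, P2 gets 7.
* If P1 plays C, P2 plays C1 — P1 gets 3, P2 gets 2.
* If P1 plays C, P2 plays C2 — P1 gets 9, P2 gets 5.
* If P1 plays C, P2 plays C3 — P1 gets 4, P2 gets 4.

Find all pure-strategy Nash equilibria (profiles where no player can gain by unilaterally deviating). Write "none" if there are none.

P1 against C1: payoffs 8, 7, 3 → best response A.
P1 against C2: payoffs 4, 6, 9 → best response C.
P1 against C3: payoffs 0, 7, 4 → best response B.
P2 against A: payoffs 9, 2, 1 → best response C1.
P2 against B: payoffs 4, 8, 7 → best response C2.
P2 against C: payoffs 2, 5, 4 → best response C2.
Mutual best responses: (A, C1); (C, C2).

(A, C1) and (C, C2)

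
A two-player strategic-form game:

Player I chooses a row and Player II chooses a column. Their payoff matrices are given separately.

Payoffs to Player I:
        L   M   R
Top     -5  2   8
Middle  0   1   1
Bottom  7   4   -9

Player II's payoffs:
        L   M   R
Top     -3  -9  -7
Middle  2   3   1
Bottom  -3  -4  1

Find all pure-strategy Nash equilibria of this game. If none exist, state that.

Player I against L: payoffs -5, 0, 7 → best response Bottom.
Player I against M: payoffs 2, 1, 4 → best response Bottom.
Player I against R: payoffs 8, 1, -9 → best response Top.
Player II against Top: payoffs -3, -9, -7 → best response L.
Player II against Middle: payoffs 2, 3, 1 → best response M.
Player II against Bottom: payoffs -3, -4, 1 → best response R.
No profile is a mutual best response for all players.

No pure-strategy Nash equilibrium.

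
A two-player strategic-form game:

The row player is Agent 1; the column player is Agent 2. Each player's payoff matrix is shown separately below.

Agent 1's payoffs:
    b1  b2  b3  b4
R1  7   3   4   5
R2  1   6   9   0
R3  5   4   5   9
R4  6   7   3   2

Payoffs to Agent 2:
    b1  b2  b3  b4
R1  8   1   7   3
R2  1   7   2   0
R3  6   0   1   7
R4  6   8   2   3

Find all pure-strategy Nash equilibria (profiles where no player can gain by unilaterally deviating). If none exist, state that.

Pure-strategy Nash equilibria: (R1, b1); (R3, b4); (R4, b2)

Check each profile: it is a Nash equilibrium iff no player can strictly gain by switching unilaterally.
(R1, b1): Agent 1 gets 7, best alternative 6; Agent 2 gets 8, best alternative 7. No profitable deviation — NE.
(R1, b2): Agent 1 can switch to R2 (3 → 6). Not NE.
(R1, b3): Agent 1 can switch to R2 (4 → 9). Not NE.
(R1, b4): Agent 1 can switch to R3 (5 → 9). Not NE.
(R2, b1): Agent 1 can switch to R1 (1 → 7). Not NE.
(R2, b2): Agent 1 can switch to R4 (6 → 7). Not NE.
(R2, b3): Agent 2 can switch to b2 (2 → 7). Not NE.
(R3, b4): Agent 1 gets 9, best alternative 5; Agent 2 gets 7, best alternative 6. No profitable deviation — NE.
(R4, b2): Agent 1 gets 7, best alternative 6; Agent 2 gets 8, best alternative 6. No profitable deviation — NE.
(The remaining 7 profiles each have a profitable deviation by the same check.)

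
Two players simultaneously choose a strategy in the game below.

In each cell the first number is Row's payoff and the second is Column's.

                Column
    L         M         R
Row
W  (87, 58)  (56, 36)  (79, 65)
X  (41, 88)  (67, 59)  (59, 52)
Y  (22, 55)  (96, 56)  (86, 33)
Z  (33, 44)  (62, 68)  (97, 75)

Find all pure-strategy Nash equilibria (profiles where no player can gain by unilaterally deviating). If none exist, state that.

(Y, M), (Z, R)

(W, L): Column can switch to R (58 → 65). Not NE.
(W, M): Row can switch to X (56 → 67). Not NE.
(W, R): Row can switch to Y (79 → 86). Not NE.
(X, L): Row can switch to W (41 → 87). Not NE.
(X, M): Row can switch to Y (67 → 96). Not NE.
(X, R): Row can switch to W (59 → 79). Not NE.
(Y, L): Row can switch to W (22 → 87). Not NE.
(Y, M): Row gets 96, best alternative 67; Column gets 56, best alternative 55. No profitable deviation — NE.
(Y, R): Row can switch to Z (86 → 97). Not NE.
(Z, R): Row gets 97, best alternative 86; Column gets 75, best alternative 68. No profitable deviation — NE.
(The remaining 2 profiles each have a profitable deviation by the same check.)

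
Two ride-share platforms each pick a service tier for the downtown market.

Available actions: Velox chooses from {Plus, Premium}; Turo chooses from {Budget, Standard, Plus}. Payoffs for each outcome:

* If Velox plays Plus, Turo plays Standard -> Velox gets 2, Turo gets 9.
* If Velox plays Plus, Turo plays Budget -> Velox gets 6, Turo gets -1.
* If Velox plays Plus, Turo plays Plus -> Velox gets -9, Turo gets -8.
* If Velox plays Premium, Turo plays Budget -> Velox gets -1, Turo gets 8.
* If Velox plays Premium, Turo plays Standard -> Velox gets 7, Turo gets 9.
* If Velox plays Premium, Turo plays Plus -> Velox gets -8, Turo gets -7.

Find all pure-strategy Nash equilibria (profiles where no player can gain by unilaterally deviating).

Velox against Budget: payoffs 6, -1 → best response Plus.
Velox against Standard: payoffs 2, 7 → best response Premium.
Velox against Plus: payoffs -9, -8 → best response Premium.
Turo against Plus: payoffs -1, 9, -8 → best response Standard.
Turo against Premium: payoffs 8, 9, -7 → best response Standard.
Mutual best responses: (Premium, Standard).

Pure NE: (Premium, Standard)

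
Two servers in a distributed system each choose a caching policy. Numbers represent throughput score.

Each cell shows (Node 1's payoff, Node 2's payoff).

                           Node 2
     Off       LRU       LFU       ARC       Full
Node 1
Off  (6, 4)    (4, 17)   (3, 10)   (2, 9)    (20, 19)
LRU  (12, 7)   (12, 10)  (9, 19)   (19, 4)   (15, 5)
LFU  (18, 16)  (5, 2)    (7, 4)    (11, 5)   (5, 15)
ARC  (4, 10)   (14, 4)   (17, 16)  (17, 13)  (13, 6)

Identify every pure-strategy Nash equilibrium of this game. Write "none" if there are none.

Mark each player's best response to every combination of opponents' strategies; a profile where every player is best-responding is a pure Nash equilibrium.
Node 1 against Off: payoffs 6, 12, 18, 4 → best response LFU.
Node 1 against LRU: payoffs 4, 12, 5, 14 → best response ARC.
Node 1 against LFU: payoffs 3, 9, 7, 17 → best response ARC.
Node 1 against ARC: payoffs 2, 19, 11, 17 → best response LRU.
Node 1 against Full: payoffs 20, 15, 5, 13 → best response Off.
Node 2 against Off: payoffs 4, 17, 10, 9, 19 → best response Full.
Node 2 against LRU: payoffs 7, 10, 19, 4, 5 → best response LFU.
Node 2 against LFU: payoffs 16, 2, 4, 5, 15 → best response Off.
Node 2 against ARC: payoffs 10, 4, 16, 13, 6 → best response LFU.
Mutual best responses: (Off, Full); (LFU, Off); (ARC, LFU).

Pure-strategy Nash equilibria: (Off, Full) and (LFU, Off) and (ARC, LFU)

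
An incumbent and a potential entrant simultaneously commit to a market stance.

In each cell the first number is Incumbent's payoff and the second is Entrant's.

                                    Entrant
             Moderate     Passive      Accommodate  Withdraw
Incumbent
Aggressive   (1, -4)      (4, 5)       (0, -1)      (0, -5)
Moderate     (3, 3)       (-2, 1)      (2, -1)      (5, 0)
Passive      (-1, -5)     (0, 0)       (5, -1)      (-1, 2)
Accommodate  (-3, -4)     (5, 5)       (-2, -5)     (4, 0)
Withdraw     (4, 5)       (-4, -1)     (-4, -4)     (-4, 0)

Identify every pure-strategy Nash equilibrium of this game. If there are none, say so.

Pure-strategy Nash equilibria: (Accommodate, Passive); (Withdraw, Moderate)

For each strategy profile, look for a profitable unilateral deviation.
(Aggressive, Moderate): Incumbent can switch to Moderate (1 → 3). Not NE.
(Aggressive, Passive): Incumbent can switch to Accommodate (4 → 5). Not NE.
(Aggressive, Accommodate): Incumbent can switch to Moderate (0 → 2). Not NE.
(Aggressive, Withdraw): Incumbent can switch to Moderate (0 → 5). Not NE.
(Moderate, Moderate): Incumbent can switch to Withdraw (3 → 4). Not NE.
(Moderate, Passive): Incumbent can switch to Aggressive (-2 → 4). Not NE.
(Moderate, Accommodate): Incumbent can switch to Passive (2 → 5). Not NE.
(Moderate, Withdraw): Entrant can switch to Moderate (0 → 3). Not NE.
(Passive, Moderate): Incumbent can switch to Aggressive (-1 → 1). Not NE.
(Passive, Passive): Incumbent can switch to Aggressive (0 → 4). Not NE.
(Accommodate, Passive): Incumbent gets 5, best alternative 4; Entrant gets 5, best alternative 0. No profitable deviation — NE.
(Withdraw, Moderate): Incumbent gets 4, best alternative 3; Entrant gets 5, best alternative 0. No profitable deviation — NE.
(The remaining 8 profiles each have a profitable deviation by the same check.)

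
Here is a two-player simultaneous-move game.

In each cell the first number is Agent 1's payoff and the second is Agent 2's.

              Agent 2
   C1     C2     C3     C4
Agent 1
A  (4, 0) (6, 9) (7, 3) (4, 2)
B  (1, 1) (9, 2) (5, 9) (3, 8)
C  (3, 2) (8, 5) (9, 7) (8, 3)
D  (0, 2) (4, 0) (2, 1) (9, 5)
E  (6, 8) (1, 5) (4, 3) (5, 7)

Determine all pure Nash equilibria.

Pure-strategy Nash equilibria: (C, C3); (D, C4); (E, C1)

For each player, find the best response to each opponent profile; mutual best responses are the pure NE.
Agent 1 against C1: payoffs 4, 1, 3, 0, 6 → best response E.
Agent 1 against C2: payoffs 6, 9, 8, 4, 1 → best response B.
Agent 1 against C3: payoffs 7, 5, 9, 2, 4 → best response C.
Agent 1 against C4: payoffs 4, 3, 8, 9, 5 → best response D.
Agent 2 against A: payoffs 0, 9, 3, 2 → best response C2.
Agent 2 against B: payoffs 1, 2, 9, 8 → best response C3.
Agent 2 against C: payoffs 2, 5, 7, 3 → best response C3.
Agent 2 against D: payoffs 2, 0, 1, 5 → best response C4.
Agent 2 against E: payoffs 8, 5, 3, 7 → best response C1.
Mutual best responses: (C, C3); (D, C4); (E, C1).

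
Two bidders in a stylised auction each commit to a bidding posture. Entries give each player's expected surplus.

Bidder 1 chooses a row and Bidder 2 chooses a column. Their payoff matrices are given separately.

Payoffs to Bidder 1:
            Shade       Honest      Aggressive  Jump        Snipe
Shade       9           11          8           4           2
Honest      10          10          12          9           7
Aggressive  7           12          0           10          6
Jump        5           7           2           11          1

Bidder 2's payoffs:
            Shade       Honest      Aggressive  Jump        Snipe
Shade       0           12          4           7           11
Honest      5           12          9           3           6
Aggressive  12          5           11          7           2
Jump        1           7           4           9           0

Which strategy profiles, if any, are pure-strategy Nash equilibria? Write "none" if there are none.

(Jump, Jump)

Bidder 1 against Shade: payoffs 9, 10, 7, 5 → best response Honest.
Bidder 1 against Honest: payoffs 11, 10, 12, 7 → best response Aggressive.
Bidder 1 against Aggressive: payoffs 8, 12, 0, 2 → best response Honest.
Bidder 1 against Jump: payoffs 4, 9, 10, 11 → best response Jump.
Bidder 1 against Snipe: payoffs 2, 7, 6, 1 → best response Honest.
Bidder 2 against Shade: payoffs 0, 12, 4, 7, 11 → best response Honest.
Bidder 2 against Honest: payoffs 5, 12, 9, 3, 6 → best response Honest.
Bidder 2 against Aggressive: payoffs 12, 5, 11, 7, 2 → best response Shade.
Bidder 2 against Jump: payoffs 1, 7, 4, 9, 0 → best response Jump.
Mutual best responses: (Jump, Jump).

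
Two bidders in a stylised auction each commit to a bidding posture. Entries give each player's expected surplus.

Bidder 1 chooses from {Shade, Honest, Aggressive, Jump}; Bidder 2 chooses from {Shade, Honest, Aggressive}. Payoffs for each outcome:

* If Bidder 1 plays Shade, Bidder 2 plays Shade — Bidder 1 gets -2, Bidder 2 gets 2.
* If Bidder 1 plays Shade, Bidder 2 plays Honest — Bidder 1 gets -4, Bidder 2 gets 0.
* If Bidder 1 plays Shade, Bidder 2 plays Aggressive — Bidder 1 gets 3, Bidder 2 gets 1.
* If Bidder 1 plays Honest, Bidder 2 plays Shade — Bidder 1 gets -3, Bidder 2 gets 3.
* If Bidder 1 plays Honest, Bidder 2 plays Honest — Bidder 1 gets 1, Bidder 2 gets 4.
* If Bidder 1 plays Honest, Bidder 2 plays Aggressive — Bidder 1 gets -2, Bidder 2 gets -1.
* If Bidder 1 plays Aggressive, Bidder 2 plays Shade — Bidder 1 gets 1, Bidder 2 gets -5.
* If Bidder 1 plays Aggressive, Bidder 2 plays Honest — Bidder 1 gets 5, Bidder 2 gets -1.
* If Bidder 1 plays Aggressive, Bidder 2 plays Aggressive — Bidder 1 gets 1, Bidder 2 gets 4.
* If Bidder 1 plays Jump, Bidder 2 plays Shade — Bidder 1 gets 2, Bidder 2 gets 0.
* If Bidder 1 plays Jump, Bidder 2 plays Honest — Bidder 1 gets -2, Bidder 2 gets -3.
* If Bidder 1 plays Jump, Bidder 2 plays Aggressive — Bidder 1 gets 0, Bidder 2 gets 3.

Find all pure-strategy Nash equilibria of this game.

This game has no pure Nash equilibrium.

(Shade, Shade): Bidder 1 can switch to Aggressive (-2 → 1). Not NE.
(Shade, Honest): Bidder 1 can switch to Honest (-4 → 1). Not NE.
(Shade, Aggressive): Bidder 2 can switch to Shade (1 → 2). Not NE.
(Honest, Shade): Bidder 1 can switch to Shade (-3 → -2). Not NE.
(Honest, Honest): Bidder 1 can switch to Aggressive (1 → 5). Not NE.
(Honest, Aggressive): Bidder 1 can switch to Shade (-2 → 3). Not NE.
(Aggressive, Shade): Bidder 1 can switch to Jump (1 → 2). Not NE.
(Aggressive, Honest): Bidder 2 can switch to Aggressive (-1 → 4). Not NE.
(Aggressive, Aggressive): Bidder 1 can switch to Shade (1 → 3). Not NE.
(Jump, Shade): Bidder 2 can switch to Aggressive (0 → 3). Not NE.
(The remaining 2 profiles each have a profitable deviation by the same check.)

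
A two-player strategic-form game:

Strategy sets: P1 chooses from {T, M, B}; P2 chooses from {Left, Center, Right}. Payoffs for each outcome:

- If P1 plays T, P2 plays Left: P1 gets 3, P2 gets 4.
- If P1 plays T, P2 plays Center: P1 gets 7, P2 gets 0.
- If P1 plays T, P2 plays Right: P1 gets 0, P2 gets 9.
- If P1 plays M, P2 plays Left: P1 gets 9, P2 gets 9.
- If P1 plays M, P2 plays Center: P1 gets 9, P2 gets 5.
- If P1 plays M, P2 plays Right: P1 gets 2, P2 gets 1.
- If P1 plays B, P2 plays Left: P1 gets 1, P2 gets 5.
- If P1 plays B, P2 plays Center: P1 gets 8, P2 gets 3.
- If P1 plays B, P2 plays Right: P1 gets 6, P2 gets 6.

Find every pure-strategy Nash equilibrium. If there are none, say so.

P1 against Left: payoffs 3, 9, 1 → best response M.
P1 against Center: payoffs 7, 9, 8 → best response M.
P1 against Right: payoffs 0, 2, 6 → best response B.
P2 against T: payoffs 4, 0, 9 → best response Right.
P2 against M: payoffs 9, 5, 1 → best response Left.
P2 against B: payoffs 5, 3, 6 → best response Right.
Mutual best responses: (M, Left); (B, Right).

The pure Nash equilibria are (M, Left), (B, Right).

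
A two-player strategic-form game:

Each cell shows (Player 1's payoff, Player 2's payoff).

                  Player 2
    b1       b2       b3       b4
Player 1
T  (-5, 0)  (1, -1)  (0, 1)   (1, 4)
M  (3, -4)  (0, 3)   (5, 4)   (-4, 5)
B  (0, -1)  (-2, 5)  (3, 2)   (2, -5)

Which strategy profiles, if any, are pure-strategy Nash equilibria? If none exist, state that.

This game has no pure Nash equilibrium.

Check each profile: it is a Nash equilibrium iff no player can strictly gain by switching unilaterally.
(T, b1): Player 1 can switch to M (-5 → 3). Not NE.
(T, b2): Player 2 can switch to b1 (-1 → 0). Not NE.
(T, b3): Player 1 can switch to M (0 → 5). Not NE.
(T, b4): Player 1 can switch to B (1 → 2). Not NE.
(M, b1): Player 2 can switch to b2 (-4 → 3). Not NE.
(M, b2): Player 1 can switch to T (0 → 1). Not NE.
(The remaining 6 profiles each have a profitable deviation by the same check.)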